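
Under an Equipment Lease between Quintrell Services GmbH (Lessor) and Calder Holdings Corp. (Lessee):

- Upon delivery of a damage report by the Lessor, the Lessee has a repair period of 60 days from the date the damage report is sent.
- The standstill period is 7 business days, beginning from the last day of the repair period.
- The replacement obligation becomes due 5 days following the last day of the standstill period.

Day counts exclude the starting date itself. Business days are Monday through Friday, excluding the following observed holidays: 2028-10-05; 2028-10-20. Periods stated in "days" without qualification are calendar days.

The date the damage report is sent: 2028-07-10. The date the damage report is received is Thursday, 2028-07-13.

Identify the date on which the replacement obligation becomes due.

2028-09-24

The last day of the repair period: 2028-07-10 + 60 days = 2028-09-08.
The last day of the standstill period: counting 7 business days from Friday, 2028-09-08 (Sep 11, Sep 12, Sep 13, Sep 14, Sep 15, Sep 18, Sep 19, skipping weekends) reaches Tuesday, 2028-09-19.
The date on which the replacement obligation becomes due: 2028-09-19 + 5 days = 2028-09-24.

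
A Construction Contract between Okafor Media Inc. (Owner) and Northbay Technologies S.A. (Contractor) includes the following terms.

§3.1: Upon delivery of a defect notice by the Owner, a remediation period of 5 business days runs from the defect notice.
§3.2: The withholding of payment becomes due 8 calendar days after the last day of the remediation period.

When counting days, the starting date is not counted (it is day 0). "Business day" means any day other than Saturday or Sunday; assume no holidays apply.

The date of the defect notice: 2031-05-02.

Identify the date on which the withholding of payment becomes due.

The last day of the remediation period: counting 5 business days from Friday, 2031-05-02 (May 5, May 6, May 7, May 8, May 9, skipping weekends) reaches Friday, 2031-05-09.
Adding 8 calendar days to 2031-05-09 gives 2031-05-17, which is the date on which the withholding of payment becomes due.

2031-05-17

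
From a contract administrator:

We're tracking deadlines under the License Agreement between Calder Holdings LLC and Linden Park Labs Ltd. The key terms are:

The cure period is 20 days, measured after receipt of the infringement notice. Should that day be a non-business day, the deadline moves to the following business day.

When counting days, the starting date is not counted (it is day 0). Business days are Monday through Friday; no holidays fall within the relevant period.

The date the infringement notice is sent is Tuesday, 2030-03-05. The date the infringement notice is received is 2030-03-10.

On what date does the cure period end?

The last day of the cure period: 20 calendar days after 2030-03-10 is 2030-03-30. That falls on a Saturday, so it rolls to the next business day, Monday, 2030-04-01.

2030-04-01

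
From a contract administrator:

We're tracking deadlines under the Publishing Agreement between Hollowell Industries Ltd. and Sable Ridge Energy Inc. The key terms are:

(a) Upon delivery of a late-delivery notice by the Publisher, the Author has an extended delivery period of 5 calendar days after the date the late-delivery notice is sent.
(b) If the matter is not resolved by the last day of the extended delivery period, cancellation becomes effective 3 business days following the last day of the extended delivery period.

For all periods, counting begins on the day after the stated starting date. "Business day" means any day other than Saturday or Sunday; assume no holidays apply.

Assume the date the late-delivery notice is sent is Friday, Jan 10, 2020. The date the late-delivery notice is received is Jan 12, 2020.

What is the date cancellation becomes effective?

Jan 20, 2020

Adding 5 calendar days to Jan 10, 2020 gives Jan 15, 2020, which is the last day of the extended delivery period.
The date cancellation becomes effective: 3 business days after Wednesday, Jan 15, 2020, skipping weekends — Jan 16, Jan 17, Jan 20 — lands on Monday, Jan 20, 2020.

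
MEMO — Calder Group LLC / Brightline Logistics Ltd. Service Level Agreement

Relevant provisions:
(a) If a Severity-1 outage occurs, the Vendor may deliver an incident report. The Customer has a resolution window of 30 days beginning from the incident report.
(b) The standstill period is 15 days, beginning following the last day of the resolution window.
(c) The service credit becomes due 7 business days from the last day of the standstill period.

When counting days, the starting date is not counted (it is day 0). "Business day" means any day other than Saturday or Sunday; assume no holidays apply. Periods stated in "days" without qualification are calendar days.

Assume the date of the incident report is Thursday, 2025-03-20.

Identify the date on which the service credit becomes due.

2025-05-13

The last day of the resolution window: 2025-03-20 + 30 days = 2025-04-19.
Adding 15 calendar days to 2025-04-19 gives 2025-05-04, which is the last day of the standstill period.
The date on which the service credit becomes due: 7 business days after Sunday, 2025-05-04, skipping weekends — May 5, May 6, May 7, May 8, May 9, May 12, May 13 — lands on Tuesday, 2025-05-13.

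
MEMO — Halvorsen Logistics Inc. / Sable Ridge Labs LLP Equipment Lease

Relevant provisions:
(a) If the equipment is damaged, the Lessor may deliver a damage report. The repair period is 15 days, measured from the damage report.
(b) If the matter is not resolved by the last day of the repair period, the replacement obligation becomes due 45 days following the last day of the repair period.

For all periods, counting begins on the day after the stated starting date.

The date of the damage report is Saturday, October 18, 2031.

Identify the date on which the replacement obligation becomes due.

The last day of the repair period: 15 calendar days after October 18, 2031 is November 2, 2031.
The date on which the replacement obligation becomes due: November 2, 2031 + 45 days = December 17, 2031.

December 17, 2031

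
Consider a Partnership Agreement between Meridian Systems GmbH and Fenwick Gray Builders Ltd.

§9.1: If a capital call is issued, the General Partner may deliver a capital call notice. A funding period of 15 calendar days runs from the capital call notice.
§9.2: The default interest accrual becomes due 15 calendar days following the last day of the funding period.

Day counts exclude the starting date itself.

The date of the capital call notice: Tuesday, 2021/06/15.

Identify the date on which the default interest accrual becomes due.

2021/07/15

The last day of the funding period: 2021/06/15 + 15 days = 2021/06/30.
The date on which the default interest accrual becomes due: 15 calendar days after 2021/06/30 is 2021/07/15.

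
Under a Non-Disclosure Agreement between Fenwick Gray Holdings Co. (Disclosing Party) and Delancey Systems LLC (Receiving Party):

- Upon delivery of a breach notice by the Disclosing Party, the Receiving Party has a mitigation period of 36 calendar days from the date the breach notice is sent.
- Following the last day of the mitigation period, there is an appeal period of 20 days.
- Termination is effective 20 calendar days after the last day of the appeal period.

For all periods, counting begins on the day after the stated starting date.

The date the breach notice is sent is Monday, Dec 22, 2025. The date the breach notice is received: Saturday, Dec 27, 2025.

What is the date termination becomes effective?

Mar 8, 2026

The last day of the mitigation period: 36 calendar days after Dec 22, 2025 is Jan 27, 2026.
The last day of the appeal period: 20 calendar days after Jan 27, 2026 is Feb 16, 2026.
The date termination becomes effective: Feb 16, 2026 + 20 days = Mar 8, 2026.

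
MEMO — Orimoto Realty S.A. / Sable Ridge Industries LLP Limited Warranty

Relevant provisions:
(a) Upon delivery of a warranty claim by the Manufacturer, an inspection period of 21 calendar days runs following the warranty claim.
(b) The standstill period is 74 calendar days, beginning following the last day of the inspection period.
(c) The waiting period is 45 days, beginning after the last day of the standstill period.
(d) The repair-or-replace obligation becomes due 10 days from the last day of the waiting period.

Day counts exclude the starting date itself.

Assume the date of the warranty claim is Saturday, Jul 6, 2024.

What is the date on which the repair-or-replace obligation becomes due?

Dec 3, 2024

Adding 21 calendar days to Jul 6, 2024 gives Jul 27, 2024, which is the last day of the inspection period.
The last day of the standstill period: Jul 27, 2024 + 74 days = Oct 9, 2024.
The last day of the waiting period: 45 calendar days after Oct 9, 2024 is Nov 23, 2024.
The date on which the repair-or-replace obligation becomes due: 10 calendar days after Nov 23, 2024 is Dec 3, 2024.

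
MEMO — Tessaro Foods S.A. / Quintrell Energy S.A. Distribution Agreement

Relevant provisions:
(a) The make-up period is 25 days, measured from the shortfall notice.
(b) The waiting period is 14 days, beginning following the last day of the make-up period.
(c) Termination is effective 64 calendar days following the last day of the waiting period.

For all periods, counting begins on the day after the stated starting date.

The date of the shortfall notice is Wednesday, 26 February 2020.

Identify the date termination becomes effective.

8 June 2020

The last day of the make-up period: 25 calendar days after 26 February 2020 is 22 March 2020.
Adding 14 calendar days to 22 March 2020 gives 5 April 2020, which is the last day of the waiting period.
The date termination becomes effective: 5 April 2020 + 64 days = 8 June 2020.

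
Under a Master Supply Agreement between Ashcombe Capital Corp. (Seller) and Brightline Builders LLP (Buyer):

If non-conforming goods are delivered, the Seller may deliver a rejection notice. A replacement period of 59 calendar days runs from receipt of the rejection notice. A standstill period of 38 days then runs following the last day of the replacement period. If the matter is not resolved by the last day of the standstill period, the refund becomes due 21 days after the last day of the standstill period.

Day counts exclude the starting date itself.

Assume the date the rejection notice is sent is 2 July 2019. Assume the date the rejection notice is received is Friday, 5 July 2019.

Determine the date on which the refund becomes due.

The last day of the replacement period: 5 July 2019 + 59 days = 2 September 2019.
The last day of the standstill period: 38 calendar days after 2 September 2019 is 10 October 2019.
The date on which the refund becomes due: 10 October 2019 + 21 days = 31 October 2019.

31 October 2019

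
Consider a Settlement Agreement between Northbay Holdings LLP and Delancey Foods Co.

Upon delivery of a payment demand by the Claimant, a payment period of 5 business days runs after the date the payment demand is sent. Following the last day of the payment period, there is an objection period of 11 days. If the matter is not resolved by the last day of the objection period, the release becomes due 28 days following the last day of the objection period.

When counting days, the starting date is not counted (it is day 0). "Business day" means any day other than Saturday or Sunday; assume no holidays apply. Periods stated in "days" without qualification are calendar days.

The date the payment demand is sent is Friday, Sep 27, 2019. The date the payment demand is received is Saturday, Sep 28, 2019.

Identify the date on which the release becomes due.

The last day of the payment period: 5 business days after Friday, Sep 27, 2019, skipping weekends — Sep 30, Oct 1, Oct 2, Oct 3, Oct 4 — lands on Friday, Oct 4, 2019.
Adding 11 calendar days to Oct 4, 2019 gives Oct 15, 2019, which is the last day of the objection period.
Adding 28 calendar days to Oct 15, 2019 gives Nov 12, 2019, which is the date on which the release becomes due.

Nov 12, 2019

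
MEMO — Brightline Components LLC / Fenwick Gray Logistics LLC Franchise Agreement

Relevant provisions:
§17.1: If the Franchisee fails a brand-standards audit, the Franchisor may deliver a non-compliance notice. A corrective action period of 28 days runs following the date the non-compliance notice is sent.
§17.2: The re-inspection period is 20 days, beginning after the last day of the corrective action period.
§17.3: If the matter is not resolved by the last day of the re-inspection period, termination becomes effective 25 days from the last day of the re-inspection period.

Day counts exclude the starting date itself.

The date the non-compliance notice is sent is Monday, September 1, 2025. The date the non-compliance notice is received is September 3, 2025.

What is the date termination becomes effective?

The last day of the corrective action period: September 1, 2025 + 28 days = September 29, 2025.
Adding 20 calendar days to September 29, 2025 gives October 19, 2025, which is the last day of the re-inspection period.
The date termination becomes effective: 25 calendar days after October 19, 2025 is November 13, 2025.

November 13, 2025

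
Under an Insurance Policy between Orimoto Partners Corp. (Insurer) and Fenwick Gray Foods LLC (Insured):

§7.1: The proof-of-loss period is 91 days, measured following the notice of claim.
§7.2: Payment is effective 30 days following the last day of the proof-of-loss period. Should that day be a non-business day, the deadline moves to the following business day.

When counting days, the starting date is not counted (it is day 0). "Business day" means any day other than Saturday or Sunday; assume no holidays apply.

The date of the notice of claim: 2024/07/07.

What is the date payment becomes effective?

2024/11/05

The last day of the proof-of-loss period: 91 calendar days after 2024/07/07 is 2024/10/06.
The date payment becomes effective: 2024/10/06 + 30 days = 2024/11/05. 2024/11/05 is a Tuesday, so no roll-forward applies.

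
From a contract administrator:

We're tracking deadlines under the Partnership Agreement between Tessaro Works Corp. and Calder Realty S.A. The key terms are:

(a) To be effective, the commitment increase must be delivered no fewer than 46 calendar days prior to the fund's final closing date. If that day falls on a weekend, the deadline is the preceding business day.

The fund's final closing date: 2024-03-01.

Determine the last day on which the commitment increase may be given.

Counting back 46 calendar days from 2024-03-01 gives 2024-01-15. That is a Monday, so no adjustment is needed.

2024-01-15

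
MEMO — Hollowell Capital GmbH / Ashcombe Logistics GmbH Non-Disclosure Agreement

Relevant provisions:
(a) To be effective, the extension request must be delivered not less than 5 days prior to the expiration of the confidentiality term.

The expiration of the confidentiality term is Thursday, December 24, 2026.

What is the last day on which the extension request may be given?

December 19, 2026

December 24, 2026 minus 5 days is December 19, 2026.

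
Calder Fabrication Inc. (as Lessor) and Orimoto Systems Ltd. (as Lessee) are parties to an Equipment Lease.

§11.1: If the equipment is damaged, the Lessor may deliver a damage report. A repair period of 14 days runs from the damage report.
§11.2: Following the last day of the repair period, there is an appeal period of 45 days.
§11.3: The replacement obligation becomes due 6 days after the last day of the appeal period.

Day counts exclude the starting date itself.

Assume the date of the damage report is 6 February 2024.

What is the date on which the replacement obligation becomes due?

11 April 2024

The last day of the repair period: 6 February 2024 + 14 days = 20 February 2024.
The last day of the appeal period: 45 calendar days after 20 February 2024 is 5 April 2024.
The date on which the replacement obligation becomes due: 5 April 2024 + 6 days = 11 April 2024.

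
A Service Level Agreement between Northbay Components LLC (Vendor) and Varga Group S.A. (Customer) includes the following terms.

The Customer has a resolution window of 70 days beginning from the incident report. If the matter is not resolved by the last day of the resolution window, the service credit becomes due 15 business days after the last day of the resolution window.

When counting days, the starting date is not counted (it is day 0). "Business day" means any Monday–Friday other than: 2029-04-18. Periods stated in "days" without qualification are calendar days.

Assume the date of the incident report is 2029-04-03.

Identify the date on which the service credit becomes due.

The last day of the resolution window: 2029-04-03 + 70 days = 2029-06-12.
The date on which the service credit becomes due: 15 business days after Tuesday, 2029-06-12, skipping weekends — Jun 13, Jun 14, Jun 15, Jun 18, …, Jun 29, Jul 2, Jul 3 — lands on Tuesday, 2029-07-03.

2029-07-03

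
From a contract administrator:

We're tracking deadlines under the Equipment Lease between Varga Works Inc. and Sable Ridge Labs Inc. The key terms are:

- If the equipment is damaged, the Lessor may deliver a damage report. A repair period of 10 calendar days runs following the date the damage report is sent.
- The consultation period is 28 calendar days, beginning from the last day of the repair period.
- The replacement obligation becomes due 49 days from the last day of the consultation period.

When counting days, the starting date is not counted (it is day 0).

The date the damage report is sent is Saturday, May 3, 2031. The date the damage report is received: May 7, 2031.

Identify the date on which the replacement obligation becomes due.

The last day of the repair period: 10 calendar days after May 3, 2031 is May 13, 2031.
Adding 28 calendar days to May 13, 2031 gives June 10, 2031, which is the last day of the consultation period.
The date on which the replacement obligation becomes due: June 10, 2031 + 49 days = July 29, 2031.

July 29, 2031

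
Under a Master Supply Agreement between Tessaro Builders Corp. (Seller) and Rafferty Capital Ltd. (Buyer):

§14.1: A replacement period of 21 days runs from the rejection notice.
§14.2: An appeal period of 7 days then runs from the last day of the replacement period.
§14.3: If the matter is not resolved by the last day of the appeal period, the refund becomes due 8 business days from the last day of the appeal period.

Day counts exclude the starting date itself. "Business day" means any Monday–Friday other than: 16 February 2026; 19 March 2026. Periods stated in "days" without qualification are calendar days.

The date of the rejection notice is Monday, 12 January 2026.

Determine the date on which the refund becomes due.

20 February 2026

The last day of the replacement period: 12 January 2026 + 21 days = 2 February 2026.
The last day of the appeal period: 7 calendar days after 2 February 2026 is 9 February 2026.
The date on which the refund becomes due: counting 8 business days from Monday, 9 February 2026 (Feb 10, Feb 11, Feb 12, Feb 13, Feb 17, Feb 18, Feb 19, Feb 20, skipping weekends and the listed holiday on Feb 16) reaches Friday, 20 February 2026.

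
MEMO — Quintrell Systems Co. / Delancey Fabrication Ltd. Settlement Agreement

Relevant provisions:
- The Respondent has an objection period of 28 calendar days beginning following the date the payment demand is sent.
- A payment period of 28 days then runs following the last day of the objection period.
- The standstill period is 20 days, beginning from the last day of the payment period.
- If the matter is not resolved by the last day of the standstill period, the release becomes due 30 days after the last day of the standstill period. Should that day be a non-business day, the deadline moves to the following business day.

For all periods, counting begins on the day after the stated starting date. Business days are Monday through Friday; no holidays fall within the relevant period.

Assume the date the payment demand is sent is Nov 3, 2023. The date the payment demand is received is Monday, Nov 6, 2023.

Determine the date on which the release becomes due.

Adding 28 calendar days to Nov 3, 2023 gives Dec 1, 2023, which is the last day of the objection period.
The last day of the payment period: 28 calendar days after Dec 1, 2023 is Dec 29, 2023.
Adding 20 calendar days to Dec 29, 2023 gives Jan 18, 2024, which is the last day of the standstill period.
The date on which the release becomes due: 30 calendar days after Jan 18, 2024 is Feb 17, 2024. That falls on a Saturday, so it rolls to the next business day, Monday, Feb 19, 2024.

Feb 19, 2024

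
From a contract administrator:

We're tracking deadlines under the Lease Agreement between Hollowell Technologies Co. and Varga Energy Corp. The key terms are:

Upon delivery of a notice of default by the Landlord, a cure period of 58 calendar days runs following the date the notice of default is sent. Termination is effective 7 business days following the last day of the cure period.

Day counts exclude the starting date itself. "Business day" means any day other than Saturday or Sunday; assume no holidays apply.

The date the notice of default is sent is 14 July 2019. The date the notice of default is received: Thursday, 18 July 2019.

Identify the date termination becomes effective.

19 September 2019

The last day of the cure period: 14 July 2019 + 58 days = 10 September 2019.
The date termination becomes effective: counting 7 business days from Tuesday, 10 September 2019 (Sep 11, Sep 12, Sep 13, Sep 16, Sep 17, Sep 18, Sep 19, skipping weekends) reaches Thursday, 19 September 2019.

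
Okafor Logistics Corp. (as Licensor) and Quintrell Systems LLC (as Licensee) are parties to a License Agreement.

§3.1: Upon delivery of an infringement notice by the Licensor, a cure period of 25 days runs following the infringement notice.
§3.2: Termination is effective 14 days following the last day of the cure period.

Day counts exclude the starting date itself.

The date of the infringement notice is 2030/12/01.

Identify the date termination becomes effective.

2031/01/09

The last day of the cure period: 25 calendar days after 2030/12/01 is 2030/12/26.
The date termination becomes effective: 14 calendar days after 2030/12/26 is 2031/01/09.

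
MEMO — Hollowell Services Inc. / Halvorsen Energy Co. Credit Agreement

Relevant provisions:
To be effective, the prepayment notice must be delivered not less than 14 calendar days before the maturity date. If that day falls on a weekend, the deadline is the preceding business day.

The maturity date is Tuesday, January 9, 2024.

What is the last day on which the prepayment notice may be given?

January 9, 2024 minus 14 days is December 26, 2023. That is a Tuesday, so no adjustment is needed.

December 26, 2023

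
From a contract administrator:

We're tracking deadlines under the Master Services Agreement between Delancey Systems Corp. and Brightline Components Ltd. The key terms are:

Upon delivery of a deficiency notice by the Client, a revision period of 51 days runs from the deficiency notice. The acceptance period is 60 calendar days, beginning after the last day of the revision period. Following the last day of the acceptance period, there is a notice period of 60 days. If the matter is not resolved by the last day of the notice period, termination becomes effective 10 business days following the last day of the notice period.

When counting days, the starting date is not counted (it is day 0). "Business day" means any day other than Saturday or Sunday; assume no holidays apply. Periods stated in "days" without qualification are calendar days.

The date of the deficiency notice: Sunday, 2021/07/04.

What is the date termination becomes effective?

The last day of the revision period: 2021/07/04 + 51 days = 2021/08/24.
The last day of the acceptance period: 2021/08/24 + 60 days = 2021/10/23.
Adding 60 calendar days to 2021/10/23 gives 2021/12/22, which is the last day of the notice period.
The date termination becomes effective: 10 business days after Wednesday, 2021/12/22, skipping weekends — Dec 23, Dec 24, Dec 27, Dec 28, Dec 29, Dec 30, Dec 31, Jan 3, Jan 4, Jan 5 — lands on Wednesday, 2022/01/05.

2022/01/05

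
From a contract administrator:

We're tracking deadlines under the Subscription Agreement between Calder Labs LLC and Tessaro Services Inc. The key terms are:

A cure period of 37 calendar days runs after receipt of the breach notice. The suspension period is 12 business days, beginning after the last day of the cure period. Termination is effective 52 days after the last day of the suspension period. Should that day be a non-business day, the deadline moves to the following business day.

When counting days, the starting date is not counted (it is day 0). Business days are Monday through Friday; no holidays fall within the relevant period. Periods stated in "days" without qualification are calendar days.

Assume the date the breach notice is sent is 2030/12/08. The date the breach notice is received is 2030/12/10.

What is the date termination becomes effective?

2031/03/27

The last day of the cure period: 2030/12/10 + 37 days = 2031/01/16.
The last day of the suspension period: counting 12 business days from Thursday, 2031/01/16 (Jan 17, Jan 20, Jan 21, Jan 22, …, Jan 30, Jan 31, Feb 3, skipping weekends) reaches Monday, 2031/02/03.
The date termination becomes effective: 52 calendar days after 2031/02/03 is 2031/03/27. 2031/03/27 is a Thursday, so no roll-forward applies.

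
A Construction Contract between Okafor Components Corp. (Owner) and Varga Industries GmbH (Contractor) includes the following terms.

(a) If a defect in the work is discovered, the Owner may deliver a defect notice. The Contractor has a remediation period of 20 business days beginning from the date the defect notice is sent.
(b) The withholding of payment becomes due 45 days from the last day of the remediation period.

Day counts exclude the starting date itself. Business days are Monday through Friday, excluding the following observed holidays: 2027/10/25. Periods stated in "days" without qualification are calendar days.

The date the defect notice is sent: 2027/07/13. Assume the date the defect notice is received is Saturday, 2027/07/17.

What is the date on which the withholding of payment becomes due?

The last day of the remediation period: counting 20 business days from Tuesday, 2027/07/13 (Jul 14, Jul 15, Jul 16, Jul 19, …, Aug 6, Aug 9, Aug 10, skipping weekends) reaches Tuesday, 2027/08/10.
Adding 45 calendar days to 2027/08/10 gives 2027/09/24, which is the date on which the withholding of payment becomes due.

2027/09/24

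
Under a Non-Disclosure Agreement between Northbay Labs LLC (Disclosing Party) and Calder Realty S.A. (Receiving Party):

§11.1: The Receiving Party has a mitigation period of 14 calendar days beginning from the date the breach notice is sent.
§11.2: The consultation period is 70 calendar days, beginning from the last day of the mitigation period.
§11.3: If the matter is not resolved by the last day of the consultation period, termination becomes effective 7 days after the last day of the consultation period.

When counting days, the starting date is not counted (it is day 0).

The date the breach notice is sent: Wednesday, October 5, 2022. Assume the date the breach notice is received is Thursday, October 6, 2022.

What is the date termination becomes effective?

January 4, 2023

The last day of the mitigation period: October 5, 2022 + 14 days = October 19, 2022.
The last day of the consultation period: 70 calendar days after October 19, 2022 is December 28, 2022.
Adding 7 calendar days to December 28, 2022 gives January 4, 2023, which is the date termination becomes effective.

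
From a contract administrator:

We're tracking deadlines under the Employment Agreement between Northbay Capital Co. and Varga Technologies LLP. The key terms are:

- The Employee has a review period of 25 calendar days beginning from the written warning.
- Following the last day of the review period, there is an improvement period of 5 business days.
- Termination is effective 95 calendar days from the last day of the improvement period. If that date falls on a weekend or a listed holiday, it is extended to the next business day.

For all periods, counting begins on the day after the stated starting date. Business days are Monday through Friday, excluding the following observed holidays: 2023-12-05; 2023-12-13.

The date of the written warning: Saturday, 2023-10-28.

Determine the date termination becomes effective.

Adding 25 calendar days to 2023-10-28 gives 2023-11-22, which is the last day of the review period.
From Wednesday, 2023-11-22, 5 business days (Nov 23, Nov 24, Nov 27, Nov 28, Nov 29, skipping weekends) brings us to Wednesday, 2023-11-29, which is the last day of the improvement period.
The date termination becomes effective: 2023-11-29 + 95 days = 2024-03-03. That falls on a Sunday, so it rolls to the next business day, Monday, 2024-03-04.

2024-03-04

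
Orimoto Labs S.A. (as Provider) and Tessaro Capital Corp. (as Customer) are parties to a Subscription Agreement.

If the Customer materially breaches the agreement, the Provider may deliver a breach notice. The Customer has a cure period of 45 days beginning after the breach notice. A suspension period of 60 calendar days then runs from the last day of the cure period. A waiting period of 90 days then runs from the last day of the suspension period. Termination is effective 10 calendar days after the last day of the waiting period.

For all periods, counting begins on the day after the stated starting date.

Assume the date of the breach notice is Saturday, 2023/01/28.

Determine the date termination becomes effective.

2023/08/21

Adding 45 calendar days to 2023/01/28 gives 2023/03/14, which is the last day of the cure period.
Adding 60 calendar days to 2023/03/14 gives 2023/05/13, which is the last day of the suspension period.
Adding 90 calendar days to 2023/05/13 gives 2023/08/11, which is the last day of the waiting period.
The date termination becomes effective: 2023/08/11 + 10 days = 2023/08/21.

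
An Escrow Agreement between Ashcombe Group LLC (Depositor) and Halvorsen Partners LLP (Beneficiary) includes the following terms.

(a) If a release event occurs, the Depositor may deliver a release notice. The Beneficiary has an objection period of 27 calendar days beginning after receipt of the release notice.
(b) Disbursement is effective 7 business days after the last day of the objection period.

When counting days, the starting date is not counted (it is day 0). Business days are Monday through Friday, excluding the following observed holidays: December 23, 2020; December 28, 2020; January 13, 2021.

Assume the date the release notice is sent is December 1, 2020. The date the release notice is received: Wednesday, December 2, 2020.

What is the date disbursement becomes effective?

January 7, 2021

The last day of the objection period: December 2, 2020 + 27 days = December 29, 2020.
The date disbursement becomes effective: 7 business days after Tuesday, December 29, 2020, skipping weekends — Dec 30, Dec 31, Jan 1, Jan 4, Jan 5, Jan 6, Jan 7 — lands on Thursday, January 7, 2021.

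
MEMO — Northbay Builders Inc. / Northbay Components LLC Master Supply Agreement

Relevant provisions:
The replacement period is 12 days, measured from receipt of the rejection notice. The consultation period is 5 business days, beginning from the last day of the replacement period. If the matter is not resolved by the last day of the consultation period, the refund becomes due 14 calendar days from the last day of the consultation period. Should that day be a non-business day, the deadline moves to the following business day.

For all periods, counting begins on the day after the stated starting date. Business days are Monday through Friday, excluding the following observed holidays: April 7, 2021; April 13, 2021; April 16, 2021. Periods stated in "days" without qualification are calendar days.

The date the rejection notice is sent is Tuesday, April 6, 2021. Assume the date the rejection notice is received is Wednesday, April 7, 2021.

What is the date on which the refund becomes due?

Adding 12 calendar days to April 7, 2021 gives April 19, 2021, which is the last day of the replacement period.
The last day of the consultation period: counting 5 business days from Monday, April 19, 2021 (Apr 20, Apr 21, Apr 22, Apr 23, Apr 26, skipping weekends) reaches Monday, April 26, 2021.
The date on which the refund becomes due: April 26, 2021 + 14 days = May 10, 2021. May 10, 2021 is a Monday and is not a listed holiday, so no roll-forward applies.

May 10, 2021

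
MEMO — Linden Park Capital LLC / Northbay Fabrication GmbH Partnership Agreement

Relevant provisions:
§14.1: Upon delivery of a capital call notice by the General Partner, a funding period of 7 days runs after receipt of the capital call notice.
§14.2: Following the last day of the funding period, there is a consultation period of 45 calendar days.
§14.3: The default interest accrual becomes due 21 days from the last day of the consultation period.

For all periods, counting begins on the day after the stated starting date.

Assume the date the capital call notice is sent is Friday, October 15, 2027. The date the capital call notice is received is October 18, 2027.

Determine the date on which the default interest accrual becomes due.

December 30, 2027

The last day of the funding period: 7 calendar days after October 18, 2027 is October 25, 2027.
The last day of the consultation period: 45 calendar days after October 25, 2027 is December 9, 2027.
The date on which the default interest accrual becomes due: 21 calendar days after December 9, 2027 is December 30, 2027.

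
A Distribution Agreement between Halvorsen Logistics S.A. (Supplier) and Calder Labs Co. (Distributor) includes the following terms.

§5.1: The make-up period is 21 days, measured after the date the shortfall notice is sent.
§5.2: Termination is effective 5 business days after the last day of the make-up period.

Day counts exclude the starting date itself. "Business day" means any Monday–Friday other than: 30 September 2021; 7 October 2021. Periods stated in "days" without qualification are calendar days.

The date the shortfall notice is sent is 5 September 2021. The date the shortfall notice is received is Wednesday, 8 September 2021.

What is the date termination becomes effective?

4 October 2021

Adding 21 calendar days to 5 September 2021 gives 26 September 2021, which is the last day of the make-up period.
The date termination becomes effective: 5 business days after Sunday, 26 September 2021, skipping weekends and the listed holiday on Sep 30 — Sep 27, Sep 28, Sep 29, Oct 1, Oct 4 — lands on Monday, 4 October 2021.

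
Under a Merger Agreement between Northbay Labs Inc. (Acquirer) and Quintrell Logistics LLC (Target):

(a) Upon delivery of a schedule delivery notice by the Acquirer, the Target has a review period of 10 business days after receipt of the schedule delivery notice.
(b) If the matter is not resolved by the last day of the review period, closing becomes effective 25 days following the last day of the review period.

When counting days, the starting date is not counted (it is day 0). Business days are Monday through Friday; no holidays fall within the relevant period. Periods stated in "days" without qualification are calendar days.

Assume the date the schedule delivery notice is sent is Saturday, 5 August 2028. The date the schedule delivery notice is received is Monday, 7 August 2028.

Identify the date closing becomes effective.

The last day of the review period: 10 business days after Monday, 7 August 2028, skipping weekends — Aug 8, Aug 9, Aug 10, Aug 11, Aug 14, Aug 15, Aug 16, Aug 17, Aug 18, Aug 21 — lands on Monday, 21 August 2028.
The date closing becomes effective: 21 August 2028 + 25 days = 15 September 2028.

15 September 2028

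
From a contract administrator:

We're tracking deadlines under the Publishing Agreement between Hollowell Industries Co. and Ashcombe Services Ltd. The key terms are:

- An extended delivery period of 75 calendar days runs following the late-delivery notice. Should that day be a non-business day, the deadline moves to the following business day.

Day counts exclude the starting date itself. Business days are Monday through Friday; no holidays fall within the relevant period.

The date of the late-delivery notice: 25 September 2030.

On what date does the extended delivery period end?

9 December 2030

Adding 75 calendar days to 25 September 2030 gives 9 December 2030, which is the last day of the extended delivery period. 9 December 2030 is a Monday, so no roll-forward applies.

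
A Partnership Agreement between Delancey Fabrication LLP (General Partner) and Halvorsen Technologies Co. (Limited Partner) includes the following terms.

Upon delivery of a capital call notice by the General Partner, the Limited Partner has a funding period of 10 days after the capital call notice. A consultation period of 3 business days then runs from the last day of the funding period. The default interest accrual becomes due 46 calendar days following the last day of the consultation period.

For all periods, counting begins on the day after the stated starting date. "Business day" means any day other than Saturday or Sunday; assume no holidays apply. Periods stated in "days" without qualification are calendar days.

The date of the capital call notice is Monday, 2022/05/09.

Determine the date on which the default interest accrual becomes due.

Adding 10 calendar days to 2022/05/09 gives 2022/05/19, which is the last day of the funding period.
The last day of the consultation period: counting 3 business days from Thursday, 2022/05/19 (May 20, May 23, May 24, skipping weekends) reaches Tuesday, 2022/05/24.
The date on which the default interest accrual becomes due: 46 calendar days after 2022/05/24 is 2022/07/09.

2022/07/09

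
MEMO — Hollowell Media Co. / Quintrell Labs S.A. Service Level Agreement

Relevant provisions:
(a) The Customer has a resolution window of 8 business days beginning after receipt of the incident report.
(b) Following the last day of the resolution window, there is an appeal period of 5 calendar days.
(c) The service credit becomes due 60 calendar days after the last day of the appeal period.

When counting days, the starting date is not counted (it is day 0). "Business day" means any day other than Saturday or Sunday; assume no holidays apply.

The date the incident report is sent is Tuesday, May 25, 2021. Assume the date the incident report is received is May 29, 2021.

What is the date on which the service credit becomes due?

Aug 13, 2021

The last day of the resolution window: 8 business days after Saturday, May 29, 2021, skipping weekends — May 31, Jun 1, Jun 2, Jun 3, Jun 4, Jun 7, Jun 8, Jun 9 — lands on Wednesday, Jun 9, 2021.
The last day of the appeal period: Jun 9, 2021 + 5 days = Jun 14, 2021.
The date on which the service credit becomes due: 60 calendar days after Jun 14, 2021 is Aug 13, 2021.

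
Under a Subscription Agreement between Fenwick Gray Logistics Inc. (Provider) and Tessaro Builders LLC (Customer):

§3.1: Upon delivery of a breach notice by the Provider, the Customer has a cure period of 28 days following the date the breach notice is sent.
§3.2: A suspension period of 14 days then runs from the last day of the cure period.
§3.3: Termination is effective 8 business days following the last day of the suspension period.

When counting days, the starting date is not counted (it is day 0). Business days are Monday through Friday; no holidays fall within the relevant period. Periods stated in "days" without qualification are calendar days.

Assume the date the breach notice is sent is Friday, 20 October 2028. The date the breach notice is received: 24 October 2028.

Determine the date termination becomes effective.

The last day of the cure period: 28 calendar days after 20 October 2028 is 17 November 2028.
The last day of the suspension period: 14 calendar days after 17 November 2028 is 1 December 2028.
The date termination becomes effective: counting 8 business days from Friday, 1 December 2028 (Dec 4, Dec 5, Dec 6, Dec 7, Dec 8, Dec 11, Dec 12, Dec 13, skipping weekends) reaches Wednesday, 13 December 2028.

13 December 2028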